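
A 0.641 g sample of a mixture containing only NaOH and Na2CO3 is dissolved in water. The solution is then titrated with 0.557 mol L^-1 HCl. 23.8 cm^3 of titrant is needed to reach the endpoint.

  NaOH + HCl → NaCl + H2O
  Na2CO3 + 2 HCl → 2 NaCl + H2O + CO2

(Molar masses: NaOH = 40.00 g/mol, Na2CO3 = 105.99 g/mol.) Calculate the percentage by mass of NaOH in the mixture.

n(HCl) = 0.0238 × 0.557 = 0.0133 mol
Let x = n(NaOH), y = n(Na2CO3).
Titrant: 1x + 2y = 0.0133;  mass: 40.00x + 105.99y = 0.641
Solving, x = 4.74 × 10^-3 mol, y = 4.26 × 10^-3 mol
mass of NaOH = 4.74 × 10^-3 × 40.00 = 0.189 g
% NaOH = 0.189 / 0.641 × 100 = 29.5 %

29.5 %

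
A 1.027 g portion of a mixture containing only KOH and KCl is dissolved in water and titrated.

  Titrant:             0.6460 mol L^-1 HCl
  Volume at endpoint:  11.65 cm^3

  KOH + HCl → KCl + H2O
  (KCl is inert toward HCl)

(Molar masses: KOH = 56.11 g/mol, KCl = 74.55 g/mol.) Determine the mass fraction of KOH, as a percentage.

n(HCl) = 0.01165 × 0.6460 = 7.526 × 10^-3 mol
Let x = n(KOH), y = n(KCl).
Titrant: 1x = 7.526 × 10^-3;  mass: 56.11x + 74.55y = 1.027
Solving, x = 7.526 × 10^-3 mol, y = 8.112 × 10^-3 mol
mass of KOH = 7.526 × 10^-3 × 56.11 = 0.4223 g
% KOH = 0.4223 / 1.027 × 100 = 41.12 %

41.12 %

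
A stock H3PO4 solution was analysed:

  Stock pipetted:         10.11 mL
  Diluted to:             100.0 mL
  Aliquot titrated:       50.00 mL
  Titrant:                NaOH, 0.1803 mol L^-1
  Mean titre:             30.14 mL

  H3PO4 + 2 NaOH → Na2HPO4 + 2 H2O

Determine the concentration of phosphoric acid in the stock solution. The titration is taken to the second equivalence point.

0.5375 mol/L

n(NaOH) = 0.03014 × 0.1803 = 5.434 × 10^-3 mol
From the 1:2 ratio, n(H3PO4) in the aliquot = 1/2 × 5.434 × 10^-3 = 2.717 × 10^-3 mol
[H3PO4]_dilute = 2.717 × 10^-3 / 0.05000 = 0.05434 mol/L
Dilution factor = 100.0 / 10.11 = 9.891
[H3PO4]_stock = 0.05434 × 9.891 = 0.5375 mol/L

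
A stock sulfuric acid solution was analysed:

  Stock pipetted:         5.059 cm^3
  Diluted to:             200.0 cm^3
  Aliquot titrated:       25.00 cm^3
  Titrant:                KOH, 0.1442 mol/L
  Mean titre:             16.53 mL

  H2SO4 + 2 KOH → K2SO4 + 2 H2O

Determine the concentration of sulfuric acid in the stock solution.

n(KOH) = 0.01653 × 0.1442 = 2.384 × 10^-3 mol
From the 1:2 ratio, n(H2SO4) in the aliquot = 1/2 × 2.384 × 10^-3 = 1.192 × 10^-3 mol
[H2SO4]_dilute = 1.192 × 10^-3 / 0.02500 = 0.04767 mol/L
Dilution factor = 200.0 / 5.059 = 39.53
[H2SO4]_stock = 0.04767 × 39.53 = 1.885 mol/L

1.885 mol/L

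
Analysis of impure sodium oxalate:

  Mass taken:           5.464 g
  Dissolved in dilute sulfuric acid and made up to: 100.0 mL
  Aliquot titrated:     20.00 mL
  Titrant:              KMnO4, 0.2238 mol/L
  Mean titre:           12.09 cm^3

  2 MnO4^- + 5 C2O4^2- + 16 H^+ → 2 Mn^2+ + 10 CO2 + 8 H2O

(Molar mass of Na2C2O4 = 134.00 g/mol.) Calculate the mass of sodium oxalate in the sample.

n(KMnO4) per titration = 0.01209 × 0.2238 = 2.706 × 10^-3 mol
From the 5:2 ratio, n(Na2C2O4) in each aliquot = 5/2 × 2.706 × 10^-3 = 6.764 × 10^-3 mol
n(Na2C2O4) in the whole flask = 6.764 × 10^-3 × 100.0/20.00 = 0.03382 mol
mass of Na2C2O4 = 0.03382 × 134.00 = 4.532 g

4.532 g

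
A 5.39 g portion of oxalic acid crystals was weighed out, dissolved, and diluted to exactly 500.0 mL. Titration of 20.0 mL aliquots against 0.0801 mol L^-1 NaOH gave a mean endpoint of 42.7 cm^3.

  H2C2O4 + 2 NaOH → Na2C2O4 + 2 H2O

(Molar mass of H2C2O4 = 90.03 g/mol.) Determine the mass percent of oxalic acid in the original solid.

71.4 %

n(NaOH) per titration = 0.0427 × 0.0801 = 3.42 × 10^-3 mol
From the 1:2 ratio, n(H2C2O4) in each aliquot = 1/2 × 3.42 × 10^-3 = 1.71 × 10^-3 mol
n(H2C2O4) in the whole flask = 1.71 × 10^-3 × 500.0/20.0 = 0.0428 mol
mass of H2C2O4 = 0.0428 × 90.03 = 3.85 g
% H2C2O4 = 3.85 / 5.39 × 100 = 71.4 %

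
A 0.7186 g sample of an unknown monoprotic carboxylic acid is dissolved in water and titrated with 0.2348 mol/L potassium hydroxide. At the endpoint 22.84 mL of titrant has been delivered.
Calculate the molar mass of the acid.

n(KOH) = 0.02284 L × 0.2348 mol/L = 5.363 × 10^-3 mol
n(HA) = 5.363 × 10^-3 mol (1:1 ratio)
M = m / n = 0.7186 g / 5.363 × 10^-3 mol = 134.0 g/mol

134.0 g/mol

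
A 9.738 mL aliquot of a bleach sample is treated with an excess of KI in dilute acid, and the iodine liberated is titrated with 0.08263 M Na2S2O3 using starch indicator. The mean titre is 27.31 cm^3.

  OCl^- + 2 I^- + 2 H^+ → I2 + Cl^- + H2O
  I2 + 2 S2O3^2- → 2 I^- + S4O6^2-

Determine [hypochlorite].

0.1159 M

n(S2O3^2-) = 0.02731 × 0.08263 = 2.257 × 10^-3 mol
n(I2) = n(S2O3^2-)/2 = 1.128 × 10^-3 mol
n(OCl^-) in the aliquot = 1.128 × 10^-3 mol (1:1 ratio)
[OCl^-] = 1.128 × 10^-3 / 0.009738 = 0.1159 mol/L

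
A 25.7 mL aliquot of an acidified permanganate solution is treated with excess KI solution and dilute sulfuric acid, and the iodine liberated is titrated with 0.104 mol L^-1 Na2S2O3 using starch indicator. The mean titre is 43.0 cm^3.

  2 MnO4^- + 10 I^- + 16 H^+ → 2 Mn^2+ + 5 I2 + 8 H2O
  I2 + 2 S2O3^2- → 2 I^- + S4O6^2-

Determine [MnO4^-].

n(S2O3^2-) = 0.0430 × 0.104 = 4.47 × 10^-3 mol
n(I2) = n(S2O3^2-)/2 = 2.24 × 10^-3 mol
From the 2:5 ratio, n(MnO4^-) in the aliquot = 2/5 × 2.24 × 10^-3 = 8.94 × 10^-4 mol
[MnO4^-] = 8.94 × 10^-4 / 0.0257 = 0.0348 mol/L

0.0348 mol/L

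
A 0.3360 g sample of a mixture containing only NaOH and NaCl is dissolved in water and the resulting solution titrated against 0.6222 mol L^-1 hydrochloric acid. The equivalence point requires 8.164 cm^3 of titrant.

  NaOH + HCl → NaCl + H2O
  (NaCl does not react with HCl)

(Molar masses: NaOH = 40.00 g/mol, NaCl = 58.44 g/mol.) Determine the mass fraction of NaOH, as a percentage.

n(HCl) = 0.008164 × 0.6222 = 5.080 × 10^-3 mol
Let x = n(NaOH), y = n(NaCl).
Titrant: 1x = 5.080 × 10^-3;  mass: 40.00x + 58.44y = 0.3360
Solving, x = 5.080 × 10^-3 mol, y = 2.273 × 10^-3 mol
mass of NaOH = 5.080 × 10^-3 × 40.00 = 0.2032 g
% NaOH = 0.2032 / 0.3360 × 100 = 60.47 %

60.47 %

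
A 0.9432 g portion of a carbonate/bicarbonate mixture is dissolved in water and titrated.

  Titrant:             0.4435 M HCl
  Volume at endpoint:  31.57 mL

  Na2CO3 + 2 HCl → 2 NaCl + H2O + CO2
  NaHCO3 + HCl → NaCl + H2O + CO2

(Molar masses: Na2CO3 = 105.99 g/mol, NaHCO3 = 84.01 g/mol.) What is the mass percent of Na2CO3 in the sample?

n(HCl) = 0.03157 × 0.4435 = 0.01400 mol
Let x = n(Na2CO3), y = n(NaHCO3).
Titrant: 2x + 1y = 0.01400;  mass: 105.99x + 84.01y = 0.9432
Solving, x = 3.757 × 10^-3 mol, y = 6.487 × 10^-3 mol
mass of Na2CO3 = 3.757 × 10^-3 × 105.99 = 0.3982 g
% Na2CO3 = 0.3982 / 0.9432 × 100 = 42.22 %

42.22 %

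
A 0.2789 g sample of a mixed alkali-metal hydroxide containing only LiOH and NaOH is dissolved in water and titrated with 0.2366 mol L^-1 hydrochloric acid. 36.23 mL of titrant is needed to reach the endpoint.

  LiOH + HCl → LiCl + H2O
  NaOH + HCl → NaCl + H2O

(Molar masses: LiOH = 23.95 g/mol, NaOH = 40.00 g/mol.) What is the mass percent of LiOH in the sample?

34.23 %

n(HCl) = 0.03623 × 0.2366 = 8.572 × 10^-3 mol
Let x = n(LiOH), y = n(NaOH).
Titrant: 1x + 1y = 8.572 × 10^-3;  mass: 23.95x + 40.00y = 0.2789
Solving, x = 3.986 × 10^-3 mol, y = 4.586 × 10^-3 mol
mass of LiOH = 3.986 × 10^-3 × 23.95 = 0.09547 g
% LiOH = 0.09547 / 0.2789 × 100 = 34.23 %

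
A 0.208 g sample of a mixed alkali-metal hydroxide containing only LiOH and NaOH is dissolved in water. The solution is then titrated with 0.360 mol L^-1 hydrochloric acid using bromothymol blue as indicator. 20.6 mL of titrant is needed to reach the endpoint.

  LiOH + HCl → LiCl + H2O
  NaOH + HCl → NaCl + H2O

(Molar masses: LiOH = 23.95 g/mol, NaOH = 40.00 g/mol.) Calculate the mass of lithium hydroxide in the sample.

0.132 g

n(HCl) = 0.0206 × 0.360 = 7.42 × 10^-3 mol
Let x = n(LiOH), y = n(NaOH).
Titrant: 1x + 1y = 7.42 × 10^-3;  mass: 23.95x + 40.00y = 0.208
Solving, x = 5.52 × 10^-3 mol, y = 1.89 × 10^-3 mol
mass of LiOH = 5.52 × 10^-3 × 23.95 = 0.132 g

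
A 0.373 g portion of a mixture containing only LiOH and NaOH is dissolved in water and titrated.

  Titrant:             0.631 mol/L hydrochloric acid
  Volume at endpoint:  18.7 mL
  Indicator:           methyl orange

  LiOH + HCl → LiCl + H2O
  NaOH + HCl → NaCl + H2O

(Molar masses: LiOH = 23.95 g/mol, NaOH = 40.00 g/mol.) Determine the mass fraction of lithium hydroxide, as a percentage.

39.6 %

n(HCl) = 0.0187 × 0.631 = 0.0118 mol
Let x = n(LiOH), y = n(NaOH).
Titrant: 1x + 1y = 0.0118;  mass: 23.95x + 40.00y = 0.373
Solving, x = 6.17 × 10^-3 mol, y = 5.63 × 10^-3 mol
mass of LiOH = 6.17 × 10^-3 × 23.95 = 0.148 g
% LiOH = 0.148 / 0.373 × 100 = 39.6 %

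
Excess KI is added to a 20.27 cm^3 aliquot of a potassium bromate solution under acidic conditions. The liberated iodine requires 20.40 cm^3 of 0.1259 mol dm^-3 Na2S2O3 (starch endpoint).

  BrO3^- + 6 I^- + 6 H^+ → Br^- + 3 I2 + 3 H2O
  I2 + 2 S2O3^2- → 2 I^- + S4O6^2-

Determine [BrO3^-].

n(S2O3^2-) = 0.02040 × 0.1259 = 2.568 × 10^-3 mol
n(I2) = n(S2O3^2-)/2 = 1.284 × 10^-3 mol
From the 1:3 ratio, n(BrO3^-) in the aliquot = 1/3 × 1.284 × 10^-3 = 4.281 × 10^-4 mol
[BrO3^-] = 4.281 × 10^-4 / 0.02027 = 0.02112 mol/L

0.02112 mol/L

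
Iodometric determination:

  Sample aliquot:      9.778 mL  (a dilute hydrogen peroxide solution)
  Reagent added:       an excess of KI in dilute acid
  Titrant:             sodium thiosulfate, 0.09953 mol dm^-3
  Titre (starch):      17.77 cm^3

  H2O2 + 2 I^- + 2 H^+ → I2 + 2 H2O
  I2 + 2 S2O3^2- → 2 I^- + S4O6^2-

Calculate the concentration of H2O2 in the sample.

0.09044 mol/L

n(S2O3^2-) = 0.01777 × 0.09953 = 1.769 × 10^-3 mol
n(I2) = n(S2O3^2-)/2 = 8.843 × 10^-4 mol
n(H2O2) in the aliquot = 8.843 × 10^-4 mol (1:1 ratio)
[H2O2] = 8.843 × 10^-4 / 0.009778 = 0.09044 mol/L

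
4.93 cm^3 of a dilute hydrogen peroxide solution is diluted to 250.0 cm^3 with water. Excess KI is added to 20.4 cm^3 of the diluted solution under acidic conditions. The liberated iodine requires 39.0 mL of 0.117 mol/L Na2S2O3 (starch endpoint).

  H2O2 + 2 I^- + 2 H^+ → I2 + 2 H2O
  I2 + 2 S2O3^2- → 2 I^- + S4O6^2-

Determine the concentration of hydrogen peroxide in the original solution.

5.67 mol/L

n(S2O3^2-) = 0.0390 × 0.117 = 4.56 × 10^-3 mol
n(I2) = n(S2O3^2-)/2 = 2.28 × 10^-3 mol
n(H2O2) in the aliquot = 2.28 × 10^-3 mol (1:1 ratio)
[H2O2]_dilute = 2.28 × 10^-3 / 0.0204 = 0.112 mol/L
[H2O2]_original = 0.112 × 250.0/4.93 = 5.67 mol/L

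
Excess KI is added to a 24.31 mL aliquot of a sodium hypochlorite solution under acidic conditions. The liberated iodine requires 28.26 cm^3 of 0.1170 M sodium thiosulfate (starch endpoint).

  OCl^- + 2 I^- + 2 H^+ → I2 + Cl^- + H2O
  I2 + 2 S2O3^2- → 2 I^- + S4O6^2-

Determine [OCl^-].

n(S2O3^2-) = 0.02826 × 0.1170 = 3.306 × 10^-3 mol
n(I2) = n(S2O3^2-)/2 = 1.653 × 10^-3 mol
n(OCl^-) in the aliquot = 1.653 × 10^-3 mol (1:1 ratio)
[OCl^-] = 1.653 × 10^-3 / 0.02431 = 0.06801 mol/L

0.06801 M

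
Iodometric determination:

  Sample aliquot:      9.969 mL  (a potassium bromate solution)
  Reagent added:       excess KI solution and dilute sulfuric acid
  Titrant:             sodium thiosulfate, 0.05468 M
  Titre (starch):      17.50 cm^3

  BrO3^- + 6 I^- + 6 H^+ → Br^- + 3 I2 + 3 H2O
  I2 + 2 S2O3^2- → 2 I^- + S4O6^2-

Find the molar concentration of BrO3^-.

n(S2O3^2-) = 0.01750 × 0.05468 = 9.569 × 10^-4 mol
n(I2) = n(S2O3^2-)/2 = 4.784 × 10^-4 mol
From the 1:3 ratio, n(BrO3^-) in the aliquot = 1/3 × 4.784 × 10^-4 = 1.595 × 10^-4 mol
[BrO3^-] = 1.595 × 10^-4 / 0.009969 = 0.01600 mol/L

0.01600 M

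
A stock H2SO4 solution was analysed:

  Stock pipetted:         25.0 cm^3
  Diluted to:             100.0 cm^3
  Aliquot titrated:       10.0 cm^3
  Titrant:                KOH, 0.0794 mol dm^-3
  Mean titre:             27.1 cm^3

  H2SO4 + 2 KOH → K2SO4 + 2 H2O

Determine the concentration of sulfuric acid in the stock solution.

0.430 mol/L

n(KOH) = 0.0271 × 0.0794 = 2.15 × 10^-3 mol
From the 1:2 ratio, n(H2SO4) in the aliquot = 1/2 × 2.15 × 10^-3 = 1.08 × 10^-3 mol
[H2SO4]_dilute = 1.08 × 10^-3 / 0.0100 = 0.108 mol/L
Dilution factor = 100.0 / 25.0 = 4.000
[H2SO4]_stock = 0.108 × 4.000 = 0.430 mol/L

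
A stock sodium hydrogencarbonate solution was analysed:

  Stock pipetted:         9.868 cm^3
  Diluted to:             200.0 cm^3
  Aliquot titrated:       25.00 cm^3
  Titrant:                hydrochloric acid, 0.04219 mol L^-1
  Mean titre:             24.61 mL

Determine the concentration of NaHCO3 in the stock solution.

NaHCO3 + HCl → NaCl + H2O + CO2
n(HCl) = 0.02461 × 0.04219 = 1.038 × 10^-3 mol
n(NaHCO3) in the aliquot = 1.038 × 10^-3 mol (1:1 ratio)
[NaHCO3]_dilute = 1.038 × 10^-3 / 0.02500 = 0.04153 mol/L
Dilution factor = 200.0 / 9.868 = 20.27
[NaHCO3]_stock = 0.04153 × 20.27 = 0.8417 mol/L

0.8417 mol/L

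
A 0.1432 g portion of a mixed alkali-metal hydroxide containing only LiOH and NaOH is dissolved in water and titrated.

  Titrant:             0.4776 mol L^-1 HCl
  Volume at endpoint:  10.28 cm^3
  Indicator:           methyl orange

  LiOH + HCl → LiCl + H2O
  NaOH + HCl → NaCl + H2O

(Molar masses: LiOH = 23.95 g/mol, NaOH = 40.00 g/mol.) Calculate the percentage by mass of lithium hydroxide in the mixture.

n(HCl) = 0.01028 × 0.4776 = 4.910 × 10^-3 mol
Let x = n(LiOH), y = n(NaOH).
Titrant: 1x + 1y = 4.910 × 10^-3;  mass: 23.95x + 40.00y = 0.1432
Solving, x = 3.314 × 10^-3 mol, y = 1.596 × 10^-3 mol
mass of LiOH = 3.314 × 10^-3 × 23.95 = 0.07937 g
% LiOH = 0.07937 / 0.1432 × 100 = 55.43 %

55.43 %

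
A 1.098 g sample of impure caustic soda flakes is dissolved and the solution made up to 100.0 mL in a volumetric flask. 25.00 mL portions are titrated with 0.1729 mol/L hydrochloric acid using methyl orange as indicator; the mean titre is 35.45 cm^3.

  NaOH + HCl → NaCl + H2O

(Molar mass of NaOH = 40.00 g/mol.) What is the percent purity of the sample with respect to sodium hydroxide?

89.32 %

n(HCl) per titration = 0.03545 × 0.1729 = 6.129 × 10^-3 mol
n(NaOH) in each aliquot = 6.129 × 10^-3 mol (1:1 ratio)
n(NaOH) in the whole flask = 6.129 × 10^-3 × 100.0/25.00 = 0.02452 mol
mass of NaOH = 0.02452 × 40.00 = 0.9807 g
% NaOH = 0.9807 / 1.098 × 100 = 89.32 %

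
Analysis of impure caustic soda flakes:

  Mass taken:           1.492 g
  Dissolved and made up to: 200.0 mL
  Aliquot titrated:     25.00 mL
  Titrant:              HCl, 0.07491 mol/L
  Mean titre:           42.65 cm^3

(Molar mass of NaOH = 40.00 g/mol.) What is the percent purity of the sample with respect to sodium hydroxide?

NaOH + HCl → NaCl + H2O
n(HCl) per titration = 0.04265 × 0.07491 = 3.195 × 10^-3 mol
n(NaOH) in each aliquot = 3.195 × 10^-3 mol (1:1 ratio)
n(NaOH) in the whole flask = 3.195 × 10^-3 × 200.0/25.00 = 0.02556 mol
mass of NaOH = 0.02556 × 40.00 = 1.022 g
% NaOH = 1.022 / 1.492 × 100 = 68.52 %

68.52 %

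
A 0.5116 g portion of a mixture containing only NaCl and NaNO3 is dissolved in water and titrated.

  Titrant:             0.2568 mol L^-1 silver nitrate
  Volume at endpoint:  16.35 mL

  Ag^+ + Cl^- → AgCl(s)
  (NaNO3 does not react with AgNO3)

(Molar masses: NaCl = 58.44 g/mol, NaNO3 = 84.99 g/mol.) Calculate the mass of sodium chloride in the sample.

0.2454 g

n(AgNO3) = 0.01635 × 0.2568 = 4.199 × 10^-3 mol
Let x = n(NaCl), y = n(NaNO3).
Titrant: 1x = 4.199 × 10^-3;  mass: 58.44x + 84.99y = 0.5116
Solving, x = 4.199 × 10^-3 mol, y = 3.132 × 10^-3 mol
mass of NaCl = 4.199 × 10^-3 × 58.44 = 0.2454 g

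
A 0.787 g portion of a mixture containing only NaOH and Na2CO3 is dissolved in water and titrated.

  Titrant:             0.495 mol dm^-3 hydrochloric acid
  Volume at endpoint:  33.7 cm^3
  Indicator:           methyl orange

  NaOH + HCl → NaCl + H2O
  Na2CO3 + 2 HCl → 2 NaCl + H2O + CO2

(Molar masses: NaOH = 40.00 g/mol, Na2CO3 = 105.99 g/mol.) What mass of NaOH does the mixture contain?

n(HCl) = 0.0337 × 0.495 = 0.0167 mol
Let x = n(NaOH), y = n(Na2CO3).
Titrant: 1x + 2y = 0.0167;  mass: 40.00x + 105.99y = 0.787
Solving, x = 7.47 × 10^-3 mol, y = 4.61 × 10^-3 mol
mass of NaOH = 7.47 × 10^-3 × 40.00 = 0.299 g

0.299 g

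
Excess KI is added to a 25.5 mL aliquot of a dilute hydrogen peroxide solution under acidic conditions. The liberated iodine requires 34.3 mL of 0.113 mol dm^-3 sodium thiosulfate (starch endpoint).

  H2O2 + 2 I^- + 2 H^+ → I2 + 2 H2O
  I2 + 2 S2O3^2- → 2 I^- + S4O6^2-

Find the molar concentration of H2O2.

0.0760 mol/L

n(S2O3^2-) = 0.0343 × 0.113 = 3.88 × 10^-3 mol
n(I2) = n(S2O3^2-)/2 = 1.94 × 10^-3 mol
n(H2O2) in the aliquot = 1.94 × 10^-3 mol (1:1 ratio)
[H2O2] = 1.94 × 10^-3 / 0.0255 = 0.0760 mol/L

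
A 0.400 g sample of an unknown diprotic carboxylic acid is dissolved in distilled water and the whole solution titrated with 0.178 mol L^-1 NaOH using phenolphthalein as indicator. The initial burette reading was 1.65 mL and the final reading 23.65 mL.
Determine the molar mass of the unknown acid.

n(NaOH) = 0.0220 L × 0.178 mol/L = 3.92 × 10^-3 mol
From the 1:2 ratio, n(H2A) = 1/2 × 3.92 × 10^-3 = 1.96 × 10^-3 mol
M = m / n = 0.400 g / 1.96 × 10^-3 mol = 204 g/mol

204 g/mol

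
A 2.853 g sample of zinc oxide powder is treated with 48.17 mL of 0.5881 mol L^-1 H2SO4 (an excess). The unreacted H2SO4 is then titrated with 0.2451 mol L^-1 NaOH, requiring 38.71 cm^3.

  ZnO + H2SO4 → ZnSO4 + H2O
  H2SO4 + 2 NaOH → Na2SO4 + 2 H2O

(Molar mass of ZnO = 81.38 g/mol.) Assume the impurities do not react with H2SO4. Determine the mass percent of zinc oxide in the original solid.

67.27 %

n(H2SO4) added = 0.04817 × 0.5881 = 0.02833 mol
n(NaOH) used in back-titration = 0.03871 × 0.2451 = 9.488 × 10^-3 mol
From the 1:2 ratio, n(H2SO4) left over = 1/2 × 9.488 × 10^-3 = 4.744 × 10^-3 mol
n(H2SO4) consumed by analyte = 0.02833 − 4.744 × 10^-3 = 0.02358 mol
n(ZnO) = 0.02358 mol (1:1 ratio)
mass of ZnO = 0.02358 × 81.38 = 1.919 g
% ZnO = 1.919 / 2.853 × 100 = 67.27 %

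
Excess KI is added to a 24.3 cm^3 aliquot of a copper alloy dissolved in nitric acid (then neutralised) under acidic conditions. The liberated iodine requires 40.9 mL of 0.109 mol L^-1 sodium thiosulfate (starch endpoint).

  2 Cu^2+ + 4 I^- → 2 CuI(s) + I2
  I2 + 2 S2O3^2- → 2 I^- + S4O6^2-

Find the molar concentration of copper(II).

n(S2O3^2-) = 0.0409 × 0.109 = 4.46 × 10^-3 mol
n(I2) = n(S2O3^2-)/2 = 2.23 × 10^-3 mol
From the 2:1 ratio, n(Cu2+) in the aliquot = 2/1 × 2.23 × 10^-3 = 4.46 × 10^-3 mol
[Cu2+] = 4.46 × 10^-3 / 0.0243 = 0.183 mol/L

0.183 mol/L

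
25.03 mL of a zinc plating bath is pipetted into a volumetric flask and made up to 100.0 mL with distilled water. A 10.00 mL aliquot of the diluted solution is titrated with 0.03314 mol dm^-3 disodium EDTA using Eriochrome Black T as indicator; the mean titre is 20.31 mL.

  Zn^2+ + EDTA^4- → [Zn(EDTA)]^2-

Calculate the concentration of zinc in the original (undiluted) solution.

0.2689 mol/L

n(EDTA) = 0.02031 × 0.03314 = 6.731 × 10^-4 mol
n(Zn2+) in the aliquot = 6.731 × 10^-4 mol (1:1 ratio)
[Zn2+]_dilute = 6.731 × 10^-4 / 0.01000 = 0.06731 mol/L
Dilution factor = 100.0 / 25.03 = 3.995
[Zn2+]_stock = 0.06731 × 3.995 = 0.2689 mol/L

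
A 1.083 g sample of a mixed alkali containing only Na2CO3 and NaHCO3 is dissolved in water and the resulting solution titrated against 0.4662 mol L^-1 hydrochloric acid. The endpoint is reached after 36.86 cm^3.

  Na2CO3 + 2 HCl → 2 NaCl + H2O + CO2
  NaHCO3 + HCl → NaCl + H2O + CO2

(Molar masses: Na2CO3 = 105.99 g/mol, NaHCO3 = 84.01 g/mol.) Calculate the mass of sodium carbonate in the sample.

n(HCl) = 0.03686 × 0.4662 = 0.01718 mol
Let x = n(Na2CO3), y = n(NaHCO3).
Titrant: 2x + 1y = 0.01718;  mass: 105.99x + 84.01y = 1.083
Solving, x = 5.814 × 10^-3 mol, y = 5.556 × 10^-3 mol
mass of Na2CO3 = 5.814 × 10^-3 × 105.99 = 0.6162 g

0.6162 g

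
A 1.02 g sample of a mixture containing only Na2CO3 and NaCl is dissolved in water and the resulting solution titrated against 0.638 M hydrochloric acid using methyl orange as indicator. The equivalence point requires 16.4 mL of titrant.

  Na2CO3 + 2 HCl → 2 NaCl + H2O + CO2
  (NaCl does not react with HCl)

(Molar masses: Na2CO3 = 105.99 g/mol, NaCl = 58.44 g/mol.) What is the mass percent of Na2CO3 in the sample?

n(HCl) = 0.0164 × 0.638 = 0.0105 mol
Let x = n(Na2CO3), y = n(NaCl).
Titrant: 2x = 0.0105;  mass: 105.99x + 58.44y = 1.02
Solving, x = 5.23 × 10^-3 mol, y = 7.97 × 10^-3 mol
mass of Na2CO3 = 5.23 × 10^-3 × 105.99 = 0.554 g
% Na2CO3 = 0.554 / 1.02 × 100 = 54.4 %

54.4 %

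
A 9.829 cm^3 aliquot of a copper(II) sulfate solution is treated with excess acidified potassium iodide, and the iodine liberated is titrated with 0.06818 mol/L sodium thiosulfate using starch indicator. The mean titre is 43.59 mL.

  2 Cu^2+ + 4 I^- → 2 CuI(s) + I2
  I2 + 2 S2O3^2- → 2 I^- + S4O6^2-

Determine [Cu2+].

0.3024 mol/L

n(S2O3^2-) = 0.04359 × 0.06818 = 2.972 × 10^-3 mol
n(I2) = n(S2O3^2-)/2 = 1.486 × 10^-3 mol
From the 2:1 ratio, n(Cu2+) in the aliquot = 2/1 × 1.486 × 10^-3 = 2.972 × 10^-3 mol
[Cu2+] = 2.972 × 10^-3 / 0.009829 = 0.3024 mol/L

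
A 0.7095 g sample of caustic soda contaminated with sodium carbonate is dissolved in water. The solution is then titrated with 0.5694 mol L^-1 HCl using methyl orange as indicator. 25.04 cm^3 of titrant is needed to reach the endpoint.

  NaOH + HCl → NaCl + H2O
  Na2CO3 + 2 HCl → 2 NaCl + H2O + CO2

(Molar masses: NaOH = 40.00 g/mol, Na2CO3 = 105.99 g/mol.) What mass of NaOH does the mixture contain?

n(HCl) = 0.02504 × 0.5694 = 0.01426 mol
Let x = n(NaOH), y = n(Na2CO3).
Titrant: 1x + 2y = 0.01426;  mass: 40.00x + 105.99y = 0.7095
Solving, x = 3.547 × 10^-3 mol, y = 5.355 × 10^-3 mol
mass of NaOH = 3.547 × 10^-3 × 40.00 = 0.1419 g

0.1419 g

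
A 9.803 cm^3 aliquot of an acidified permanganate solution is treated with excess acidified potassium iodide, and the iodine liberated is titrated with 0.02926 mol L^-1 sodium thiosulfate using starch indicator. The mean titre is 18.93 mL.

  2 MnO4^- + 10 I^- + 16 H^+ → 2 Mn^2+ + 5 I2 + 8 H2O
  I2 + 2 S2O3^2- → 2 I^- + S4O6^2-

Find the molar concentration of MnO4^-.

0.01130 mol/L

n(S2O3^2-) = 0.01893 × 0.02926 = 5.539 × 10^-4 mol
n(I2) = n(S2O3^2-)/2 = 2.769 × 10^-4 mol
From the 2:5 ratio, n(MnO4^-) in the aliquot = 2/5 × 2.769 × 10^-4 = 1.108 × 10^-4 mol
[MnO4^-] = 1.108 × 10^-4 / 0.009803 = 0.01130 mol/L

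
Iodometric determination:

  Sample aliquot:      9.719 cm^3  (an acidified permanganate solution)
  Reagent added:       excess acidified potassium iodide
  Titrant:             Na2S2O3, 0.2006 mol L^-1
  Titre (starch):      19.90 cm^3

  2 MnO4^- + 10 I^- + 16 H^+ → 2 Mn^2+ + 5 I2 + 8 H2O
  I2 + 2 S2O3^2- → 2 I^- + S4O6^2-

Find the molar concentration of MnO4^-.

0.08215 mol/L

n(S2O3^2-) = 0.01990 × 0.2006 = 3.992 × 10^-3 mol
n(I2) = n(S2O3^2-)/2 = 1.996 × 10^-3 mol
From the 2:5 ratio, n(MnO4^-) in the aliquot = 2/5 × 1.996 × 10^-3 = 7.984 × 10^-4 mol
[MnO4^-] = 7.984 × 10^-4 / 0.009719 = 0.08215 mol/L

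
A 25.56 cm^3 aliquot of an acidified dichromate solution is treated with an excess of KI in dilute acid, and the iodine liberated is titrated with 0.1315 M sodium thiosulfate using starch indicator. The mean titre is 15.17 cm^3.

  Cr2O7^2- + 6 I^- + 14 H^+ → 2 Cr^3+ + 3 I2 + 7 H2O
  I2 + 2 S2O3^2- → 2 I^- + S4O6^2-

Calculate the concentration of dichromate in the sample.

n(S2O3^2-) = 0.01517 × 0.1315 = 1.995 × 10^-3 mol
n(I2) = n(S2O3^2-)/2 = 9.974 × 10^-4 mol
From the 1:3 ratio, n(Cr2O7^2-) in the aliquot = 1/3 × 9.974 × 10^-4 = 3.325 × 10^-4 mol
[Cr2O7^2-] = 3.325 × 10^-4 / 0.02556 = 0.01301 mol/L

0.01301 M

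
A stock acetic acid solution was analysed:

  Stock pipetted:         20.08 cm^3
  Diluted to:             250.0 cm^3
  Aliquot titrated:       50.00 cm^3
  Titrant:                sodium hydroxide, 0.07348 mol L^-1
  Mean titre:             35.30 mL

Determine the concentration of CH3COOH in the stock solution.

CH3COOH + NaOH → CH3COONa + H2O
n(NaOH) = 0.03530 × 0.07348 = 2.594 × 10^-3 mol
n(CH3COOH) in the aliquot = 2.594 × 10^-3 mol (1:1 ratio)
[CH3COOH]_dilute = 2.594 × 10^-3 / 0.05000 = 0.05188 mol/L
Dilution factor = 250.0 / 20.08 = 12.45
[CH3COOH]_stock = 0.05188 × 12.45 = 0.6459 mol/L

0.6459 mol/L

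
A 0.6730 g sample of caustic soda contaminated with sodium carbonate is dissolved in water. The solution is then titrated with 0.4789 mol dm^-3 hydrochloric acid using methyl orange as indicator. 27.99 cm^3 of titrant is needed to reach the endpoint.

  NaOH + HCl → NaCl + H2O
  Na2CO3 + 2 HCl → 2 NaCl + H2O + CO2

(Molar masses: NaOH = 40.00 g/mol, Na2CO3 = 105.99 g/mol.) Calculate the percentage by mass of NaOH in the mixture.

n(HCl) = 0.02799 × 0.4789 = 0.01340 mol
Let x = n(NaOH), y = n(Na2CO3).
Titrant: 1x + 2y = 0.01340;  mass: 40.00x + 105.99y = 0.6730
Solving, x = 2.875 × 10^-3 mol, y = 5.264 × 10^-3 mol
mass of NaOH = 2.875 × 10^-3 × 40.00 = 0.1150 g
% NaOH = 0.1150 / 0.6730 × 100 = 17.09 %

17.09 %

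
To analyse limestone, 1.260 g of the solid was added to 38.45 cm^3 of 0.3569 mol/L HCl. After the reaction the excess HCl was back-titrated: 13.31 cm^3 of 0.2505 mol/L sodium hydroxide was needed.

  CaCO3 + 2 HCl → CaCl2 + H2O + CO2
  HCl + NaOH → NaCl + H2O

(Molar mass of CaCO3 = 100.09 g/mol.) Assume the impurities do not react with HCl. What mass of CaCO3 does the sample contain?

0.5199 g

n(HCl) added = 0.03845 × 0.3569 = 0.01372 mol
n(NaOH) used in back-titration = 0.01331 × 0.2505 = 3.334 × 10^-3 mol
n(HCl) left over = 3.334 × 10^-3 mol (1:1 ratio)
n(HCl) consumed by analyte = 0.01372 − 3.334 × 10^-3 = 0.01039 mol
From the 1:2 ratio, n(CaCO3) = 1/2 × 0.01039 = 5.194 × 10^-3 mol
mass of CaCO3 = 5.194 × 10^-3 × 100.09 = 0.5199 g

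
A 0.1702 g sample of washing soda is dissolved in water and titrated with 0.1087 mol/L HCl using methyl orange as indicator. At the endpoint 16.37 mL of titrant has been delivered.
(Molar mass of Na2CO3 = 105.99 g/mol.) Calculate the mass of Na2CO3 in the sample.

Na2CO3 + 2 HCl → 2 NaCl + H2O + CO2
n(HCl) = 0.01637 L × 0.1087 mol/L = 1.779 × 10^-3 mol
From the 1:2 ratio, n(Na2CO3) = 1/2 × 1.779 × 10^-3 = 8.897 × 10^-4 mol
mass of Na2CO3 = 8.897 × 10^-4 × 105.99 g/mol = 0.09430 g

0.09430 g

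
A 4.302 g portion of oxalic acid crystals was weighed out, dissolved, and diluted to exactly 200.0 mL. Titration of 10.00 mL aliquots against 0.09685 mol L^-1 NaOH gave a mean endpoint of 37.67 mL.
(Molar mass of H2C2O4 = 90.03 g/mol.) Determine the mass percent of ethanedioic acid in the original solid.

76.35 %

H2C2O4 + 2 NaOH → Na2C2O4 + 2 H2O
n(NaOH) per titration = 0.03767 × 0.09685 = 3.648 × 10^-3 mol
From the 1:2 ratio, n(H2C2O4) in each aliquot = 1/2 × 3.648 × 10^-3 = 1.824 × 10^-3 mol
n(H2C2O4) in the whole flask = 1.824 × 10^-3 × 200.0/10.00 = 0.03648 mol
mass of H2C2O4 = 0.03648 × 90.03 = 3.285 g
% H2C2O4 = 3.285 / 4.302 × 100 = 76.35 %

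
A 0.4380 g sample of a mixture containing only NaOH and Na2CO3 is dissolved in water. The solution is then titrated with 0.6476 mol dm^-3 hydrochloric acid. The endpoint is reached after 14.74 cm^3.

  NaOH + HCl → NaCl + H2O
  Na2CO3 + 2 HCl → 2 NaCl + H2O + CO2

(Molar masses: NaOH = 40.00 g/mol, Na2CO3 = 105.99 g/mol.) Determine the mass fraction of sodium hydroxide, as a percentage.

n(HCl) = 0.01474 × 0.6476 = 9.546 × 10^-3 mol
Let x = n(NaOH), y = n(Na2CO3).
Titrant: 1x + 2y = 9.546 × 10^-3;  mass: 40.00x + 105.99y = 0.4380
Solving, x = 5.223 × 10^-3 mol, y = 2.161 × 10^-3 mol
mass of NaOH = 5.223 × 10^-3 × 40.00 = 0.2089 g
% NaOH = 0.2089 / 0.4380 × 100 = 47.70 %

47.70 %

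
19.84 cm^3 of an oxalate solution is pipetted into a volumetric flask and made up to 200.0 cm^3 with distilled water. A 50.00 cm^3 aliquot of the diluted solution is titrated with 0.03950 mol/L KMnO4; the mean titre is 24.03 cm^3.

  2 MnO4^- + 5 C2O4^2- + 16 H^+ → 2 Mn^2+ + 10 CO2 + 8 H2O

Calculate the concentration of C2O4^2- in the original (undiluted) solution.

n(KMnO4) = 0.02403 × 0.03950 = 9.492 × 10^-4 mol
From the 5:2 ratio, n(C2O4^2-) in the aliquot = 5/2 × 9.492 × 10^-4 = 2.373 × 10^-3 mol
[C2O4^2-]_dilute = 2.373 × 10^-3 / 0.05000 = 0.04746 mol/L
Dilution factor = 200.0 / 19.84 = 10.08
[C2O4^2-]_stock = 0.04746 × 10.08 = 0.4784 mol/L

0.4784 mol/L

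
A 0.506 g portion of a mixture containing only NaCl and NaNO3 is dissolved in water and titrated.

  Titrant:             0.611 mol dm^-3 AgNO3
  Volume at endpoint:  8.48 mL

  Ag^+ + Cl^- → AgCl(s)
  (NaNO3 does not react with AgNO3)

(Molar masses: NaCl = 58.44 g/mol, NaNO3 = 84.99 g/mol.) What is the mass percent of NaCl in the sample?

n(AgNO3) = 0.00848 × 0.611 = 5.18 × 10^-3 mol
Let x = n(NaCl), y = n(NaNO3).
Titrant: 1x = 5.18 × 10^-3;  mass: 58.44x + 84.99y = 0.506
Solving, x = 5.18 × 10^-3 mol, y = 2.39 × 10^-3 mol
mass of NaCl = 5.18 × 10^-3 × 58.44 = 0.303 g
% NaCl = 0.303 / 0.506 × 100 = 59.8 %

59.8 %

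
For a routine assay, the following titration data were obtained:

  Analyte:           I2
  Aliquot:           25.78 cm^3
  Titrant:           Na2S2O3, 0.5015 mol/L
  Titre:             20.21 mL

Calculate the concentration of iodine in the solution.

I2 + 2 S2O3^2- → 2 I^- + S4O6^2-
n(Na2S2O3) = 0.02021 L × 0.5015 mol/L = 0.01014 mol
From the 1:2 mole ratio, n(I2) = 1/2 × 0.01014 = 5.068 × 10^-3 mol
[I2] = 5.068 × 10^-3 mol / 0.02578 L = 0.1966 mol/L

0.1966 mol/L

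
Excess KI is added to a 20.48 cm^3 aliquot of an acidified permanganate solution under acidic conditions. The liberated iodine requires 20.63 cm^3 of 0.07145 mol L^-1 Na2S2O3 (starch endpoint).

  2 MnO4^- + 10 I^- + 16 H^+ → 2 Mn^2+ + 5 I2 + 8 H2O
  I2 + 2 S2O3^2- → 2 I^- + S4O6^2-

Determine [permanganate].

0.01439 mol/L

n(S2O3^2-) = 0.02063 × 0.07145 = 1.474 × 10^-3 mol
n(I2) = n(S2O3^2-)/2 = 7.370 × 10^-4 mol
From the 2:5 ratio, n(MnO4^-) in the aliquot = 2/5 × 7.370 × 10^-4 = 2.948 × 10^-4 mol
[MnO4^-] = 2.948 × 10^-4 / 0.02048 = 0.01439 mol/L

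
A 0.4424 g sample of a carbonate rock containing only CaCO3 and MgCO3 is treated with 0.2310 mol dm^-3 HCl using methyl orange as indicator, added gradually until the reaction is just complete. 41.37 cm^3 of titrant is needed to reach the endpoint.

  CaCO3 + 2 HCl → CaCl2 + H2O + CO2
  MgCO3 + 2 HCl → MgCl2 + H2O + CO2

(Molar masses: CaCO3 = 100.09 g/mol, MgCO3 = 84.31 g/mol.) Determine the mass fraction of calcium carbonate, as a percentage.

n(HCl) = 0.04137 × 0.2310 = 9.556 × 10^-3 mol
Let x = n(CaCO3), y = n(MgCO3).
Titrant: 2x + 2y = 9.556 × 10^-3;  mass: 100.09x + 84.31y = 0.4424
Solving, x = 2.506 × 10^-3 mol, y = 2.272 × 10^-3 mol
mass of CaCO3 = 2.506 × 10^-3 × 100.09 = 0.2508 g
% CaCO3 = 0.2508 / 0.4424 × 100 = 56.70 %

56.70 %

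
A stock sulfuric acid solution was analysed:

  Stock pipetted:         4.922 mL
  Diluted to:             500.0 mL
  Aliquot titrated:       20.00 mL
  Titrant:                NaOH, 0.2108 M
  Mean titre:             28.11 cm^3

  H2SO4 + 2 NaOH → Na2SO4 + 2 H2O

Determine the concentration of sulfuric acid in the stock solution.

n(NaOH) = 0.02811 × 0.2108 = 5.926 × 10^-3 mol
From the 1:2 ratio, n(H2SO4) in the aliquot = 1/2 × 5.926 × 10^-3 = 2.963 × 10^-3 mol
[H2SO4]_dilute = 2.963 × 10^-3 / 0.02000 = 0.1481 mol/L
Dilution factor = 500.0 / 4.922 = 101.6
[H2SO4]_stock = 0.1481 × 101.6 = 15.05 mol/L

15.05 M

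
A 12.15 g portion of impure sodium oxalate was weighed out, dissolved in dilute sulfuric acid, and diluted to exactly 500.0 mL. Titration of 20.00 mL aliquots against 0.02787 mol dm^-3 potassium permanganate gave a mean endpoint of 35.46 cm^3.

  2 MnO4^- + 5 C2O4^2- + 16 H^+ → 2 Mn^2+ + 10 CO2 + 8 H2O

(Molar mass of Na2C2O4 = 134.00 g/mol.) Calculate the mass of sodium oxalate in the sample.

8.277 g

n(KMnO4) per titration = 0.03546 × 0.02787 = 9.883 × 10^-4 mol
From the 5:2 ratio, n(Na2C2O4) in each aliquot = 5/2 × 9.883 × 10^-4 = 2.471 × 10^-3 mol
n(Na2C2O4) in the whole flask = 2.471 × 10^-3 × 500.0/20.00 = 0.06177 mol
mass of Na2C2O4 = 0.06177 × 134.00 = 8.277 g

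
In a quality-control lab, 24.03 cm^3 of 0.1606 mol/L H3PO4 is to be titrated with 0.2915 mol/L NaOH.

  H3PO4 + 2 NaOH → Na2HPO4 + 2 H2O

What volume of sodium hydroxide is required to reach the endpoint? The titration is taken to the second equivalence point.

26.48 mL

n(H3PO4) = 0.02403 L × 0.1606 mol/L = 3.859 × 10^-3 mol
From the 2:1 stoichiometry, n(NaOH) = 2/1 × 3.859 × 10^-3 = 7.718 × 10^-3 mol
V(NaOH) = 7.718 × 10^-3 mol / 0.2915 mol/L = 0.02648 L = 26.48 mL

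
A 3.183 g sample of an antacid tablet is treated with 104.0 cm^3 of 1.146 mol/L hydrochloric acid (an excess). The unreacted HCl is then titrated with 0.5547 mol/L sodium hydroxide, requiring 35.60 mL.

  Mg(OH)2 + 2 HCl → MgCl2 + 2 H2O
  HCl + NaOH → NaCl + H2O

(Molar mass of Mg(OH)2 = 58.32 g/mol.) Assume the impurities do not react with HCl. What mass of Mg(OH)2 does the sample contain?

n(HCl) added = 0.1040 × 1.146 = 0.1192 mol
n(NaOH) used in back-titration = 0.03560 × 0.5547 = 0.01975 mol
n(HCl) left over = 0.01975 mol (1:1 ratio)
n(HCl) consumed by analyte = 0.1192 − 0.01975 = 0.09944 mol
From the 1:2 ratio, n(Mg(OH)2) = 1/2 × 0.09944 = 0.04972 mol
mass of Mg(OH)2 = 0.04972 × 58.32 = 2.900 g

2.900 g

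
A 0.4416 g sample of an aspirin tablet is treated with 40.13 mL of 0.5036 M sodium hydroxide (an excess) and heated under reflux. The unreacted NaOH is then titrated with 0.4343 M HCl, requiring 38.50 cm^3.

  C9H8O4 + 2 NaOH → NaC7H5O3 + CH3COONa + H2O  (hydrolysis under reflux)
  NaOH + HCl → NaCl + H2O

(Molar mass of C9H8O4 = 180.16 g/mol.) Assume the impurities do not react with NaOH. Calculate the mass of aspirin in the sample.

n(NaOH) added = 0.04013 × 0.5036 = 0.02021 mol
n(HCl) used in back-titration = 0.03850 × 0.4343 = 0.01672 mol
n(NaOH) left over = 0.01672 mol (1:1 ratio)
n(NaOH) consumed by analyte = 0.02021 − 0.01672 = 3.489 × 10^-3 mol
From the 1:2 ratio, n(C9H8O4) = 1/2 × 3.489 × 10^-3 = 1.744 × 10^-3 mol
mass of C9H8O4 = 1.744 × 10^-3 × 180.16 = 0.3143 g

0.3143 g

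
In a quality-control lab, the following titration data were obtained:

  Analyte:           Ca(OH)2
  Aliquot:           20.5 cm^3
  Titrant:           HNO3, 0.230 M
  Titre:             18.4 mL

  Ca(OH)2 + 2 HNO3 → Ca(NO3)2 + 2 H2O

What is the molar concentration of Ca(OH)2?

0.103 M

n(HNO3) = 0.0184 L × 0.230 mol/L = 4.23 × 10^-3 mol
From the 1:2 mole ratio, n(Ca(OH)2) = 1/2 × 4.23 × 10^-3 = 2.12 × 10^-3 mol
[Ca(OH)2] = 2.12 × 10^-3 mol / 0.0205 L = 0.103 mol/L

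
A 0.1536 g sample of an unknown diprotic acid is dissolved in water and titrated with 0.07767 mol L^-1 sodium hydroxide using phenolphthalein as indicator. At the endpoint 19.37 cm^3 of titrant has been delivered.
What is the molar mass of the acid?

204.2 g/mol

n(NaOH) = 0.01937 L × 0.07767 mol/L = 1.504 × 10^-3 mol
From the 1:2 ratio, n(H2A) = 1/2 × 1.504 × 10^-3 = 7.522 × 10^-4 mol
M = m / n = 0.1536 g / 7.522 × 10^-4 mol = 204.2 g/mol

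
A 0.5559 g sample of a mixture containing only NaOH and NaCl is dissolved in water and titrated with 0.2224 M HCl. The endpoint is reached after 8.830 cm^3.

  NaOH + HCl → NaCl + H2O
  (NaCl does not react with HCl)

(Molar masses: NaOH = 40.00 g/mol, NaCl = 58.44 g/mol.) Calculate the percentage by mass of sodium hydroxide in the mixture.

14.13 %

n(HCl) = 0.008830 × 0.2224 = 1.964 × 10^-3 mol
Let x = n(NaOH), y = n(NaCl).
Titrant: 1x = 1.964 × 10^-3;  mass: 40.00x + 58.44y = 0.5559
Solving, x = 1.964 × 10^-3 mol, y = 8.168 × 10^-3 mol
mass of NaOH = 1.964 × 10^-3 × 40.00 = 0.07855 g
% NaOH = 0.07855 / 0.5559 × 100 = 14.13 %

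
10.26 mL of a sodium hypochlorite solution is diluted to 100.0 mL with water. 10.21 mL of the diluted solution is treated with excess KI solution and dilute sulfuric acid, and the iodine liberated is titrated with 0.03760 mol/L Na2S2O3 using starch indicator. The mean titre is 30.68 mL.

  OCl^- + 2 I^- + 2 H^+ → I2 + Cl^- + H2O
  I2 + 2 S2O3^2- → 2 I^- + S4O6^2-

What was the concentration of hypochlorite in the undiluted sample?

0.5506 mol/L

n(S2O3^2-) = 0.03068 × 0.03760 = 1.154 × 10^-3 mol
n(I2) = n(S2O3^2-)/2 = 5.768 × 10^-4 mol
n(OCl^-) in the aliquot = 5.768 × 10^-4 mol (1:1 ratio)
[OCl^-]_dilute = 5.768 × 10^-4 / 0.01021 = 0.05649 mol/L
[OCl^-]_original = 0.05649 × 100.0/10.26 = 0.5506 mol/L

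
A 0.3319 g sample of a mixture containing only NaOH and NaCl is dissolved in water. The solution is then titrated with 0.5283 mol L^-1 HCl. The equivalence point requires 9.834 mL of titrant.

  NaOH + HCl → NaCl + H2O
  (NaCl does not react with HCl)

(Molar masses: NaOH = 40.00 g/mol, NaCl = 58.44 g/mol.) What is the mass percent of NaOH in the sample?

n(HCl) = 0.009834 × 0.5283 = 5.195 × 10^-3 mol
Let x = n(NaOH), y = n(NaCl).
Titrant: 1x = 5.195 × 10^-3;  mass: 40.00x + 58.44y = 0.3319
Solving, x = 5.195 × 10^-3 mol, y = 2.123 × 10^-3 mol
mass of NaOH = 5.195 × 10^-3 × 40.00 = 0.2078 g
% NaOH = 0.2078 / 0.3319 × 100 = 62.61 %

62.61 %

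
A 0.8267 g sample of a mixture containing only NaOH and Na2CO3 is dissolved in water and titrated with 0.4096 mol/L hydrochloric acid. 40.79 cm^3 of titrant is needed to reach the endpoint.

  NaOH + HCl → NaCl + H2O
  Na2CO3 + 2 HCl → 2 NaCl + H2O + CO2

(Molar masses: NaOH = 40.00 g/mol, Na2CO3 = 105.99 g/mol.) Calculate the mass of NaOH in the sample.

0.1807 g

n(HCl) = 0.04079 × 0.4096 = 0.01671 mol
Let x = n(NaOH), y = n(Na2CO3).
Titrant: 1x + 2y = 0.01671;  mass: 40.00x + 105.99y = 0.8267
Solving, x = 4.519 × 10^-3 mol, y = 6.095 × 10^-3 mol
mass of NaOH = 4.519 × 10^-3 × 40.00 = 0.1807 g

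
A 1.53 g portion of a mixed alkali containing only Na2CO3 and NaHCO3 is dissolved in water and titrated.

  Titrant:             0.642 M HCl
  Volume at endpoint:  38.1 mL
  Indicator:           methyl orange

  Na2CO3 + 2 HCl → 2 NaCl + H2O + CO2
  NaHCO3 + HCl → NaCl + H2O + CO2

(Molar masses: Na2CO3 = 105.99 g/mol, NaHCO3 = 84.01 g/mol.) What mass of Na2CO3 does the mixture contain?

n(HCl) = 0.0381 × 0.642 = 0.0245 mol
Let x = n(Na2CO3), y = n(NaHCO3).
Titrant: 2x + 1y = 0.0245;  mass: 105.99x + 84.01y = 1.53
Solving, x = 8.46 × 10^-3 mol, y = 7.54 × 10^-3 mol
mass of Na2CO3 = 8.46 × 10^-3 × 105.99 = 0.897 g

0.897 g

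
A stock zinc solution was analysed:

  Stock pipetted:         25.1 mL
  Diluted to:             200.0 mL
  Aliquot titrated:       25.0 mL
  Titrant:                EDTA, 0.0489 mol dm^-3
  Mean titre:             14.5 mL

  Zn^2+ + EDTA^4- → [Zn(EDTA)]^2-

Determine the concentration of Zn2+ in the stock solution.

n(EDTA) = 0.0145 × 0.0489 = 7.09 × 10^-4 mol
n(Zn2+) in the aliquot = 7.09 × 10^-4 mol (1:1 ratio)
[Zn2+]_dilute = 7.09 × 10^-4 / 0.0250 = 0.0284 mol/L
Dilution factor = 200.0 / 25.1 = 7.968
[Zn2+]_stock = 0.0284 × 7.968 = 0.226 mol/L

0.226 mol/L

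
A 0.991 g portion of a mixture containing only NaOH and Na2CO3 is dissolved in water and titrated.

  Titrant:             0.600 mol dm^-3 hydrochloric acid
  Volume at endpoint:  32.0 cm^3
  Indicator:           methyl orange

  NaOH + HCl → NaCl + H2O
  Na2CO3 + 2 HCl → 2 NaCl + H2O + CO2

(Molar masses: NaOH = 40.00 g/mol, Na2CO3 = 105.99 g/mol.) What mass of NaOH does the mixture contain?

0.0816 g

n(HCl) = 0.0320 × 0.600 = 0.0192 mol
Let x = n(NaOH), y = n(Na2CO3).
Titrant: 1x + 2y = 0.0192;  mass: 40.00x + 105.99y = 0.991
Solving, x = 2.04 × 10^-3 mol, y = 8.58 × 10^-3 mol
mass of NaOH = 2.04 × 10^-3 × 40.00 = 0.0816 g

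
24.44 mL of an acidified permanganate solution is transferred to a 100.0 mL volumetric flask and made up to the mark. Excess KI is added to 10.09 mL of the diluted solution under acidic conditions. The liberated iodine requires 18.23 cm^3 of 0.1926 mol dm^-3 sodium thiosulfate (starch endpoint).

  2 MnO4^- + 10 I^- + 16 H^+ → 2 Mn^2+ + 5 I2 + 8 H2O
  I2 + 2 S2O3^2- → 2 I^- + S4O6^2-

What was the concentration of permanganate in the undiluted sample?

0.2848 mol/L

n(S2O3^2-) = 0.01823 × 0.1926 = 3.511 × 10^-3 mol
n(I2) = n(S2O3^2-)/2 = 1.756 × 10^-3 mol
From the 2:5 ratio, n(MnO4^-) in the aliquot = 2/5 × 1.756 × 10^-3 = 7.022 × 10^-4 mol
[MnO4^-]_dilute = 7.022 × 10^-4 / 0.01009 = 0.06960 mol/L
[MnO4^-]_original = 0.06960 × 100.0/24.44 = 0.2848 mol/L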